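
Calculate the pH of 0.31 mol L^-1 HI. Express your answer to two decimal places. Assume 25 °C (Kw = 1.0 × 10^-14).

pH = 0.51

HI is a strong acid and dissociates completely, so [H+] = 0.31 M.
pH = -log(0.31) = 0.51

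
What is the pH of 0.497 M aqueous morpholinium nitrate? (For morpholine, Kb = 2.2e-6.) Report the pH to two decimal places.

C4H8ONH2+ is the conjugate acid of the weak base C4H8ONH.
Ka = Kw/Kb = 1.0×10^-14 / 2.2 × 10^-6 = 4.55 × 10^-9
Ka = [H+]²/(0.497 − [H+]) = 4.55 × 10^-9
Assume [H+] ≪ 0.497: [H+] ≈ √(4.55 × 10^-9 × 0.497) = 4.76 × 10^-5 M
([H+]/C₀ = 0.0096% < 5%, so the approximation holds.)
pH = −log[H+] = −log(4.76 × 10^-5) = 4.32

pH = 4.32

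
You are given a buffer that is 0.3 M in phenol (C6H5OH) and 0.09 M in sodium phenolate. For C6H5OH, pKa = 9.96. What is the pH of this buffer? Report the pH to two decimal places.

Using pH = pKa + log([base]/[acid]) with [base]/[acid] = 0.09/0.3:
pH = 9.96 + (-0.523) = 9.44

pH = 9.44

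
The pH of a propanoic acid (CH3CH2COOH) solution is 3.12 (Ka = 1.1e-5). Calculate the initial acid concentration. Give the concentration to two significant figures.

[H+] = 10^(-3.12) = 7.59 × 10^-4 M = x
Ka = x²/(C₀ − x) ⇒ C₀ = x + x²/Ka
C₀ = 7.59 × 10^-4 + (7.59 × 10^-4)²/(1.1 × 10^-5) = 5.31 × 10^-2 M

C₀ = 5.3 × 10^-2 M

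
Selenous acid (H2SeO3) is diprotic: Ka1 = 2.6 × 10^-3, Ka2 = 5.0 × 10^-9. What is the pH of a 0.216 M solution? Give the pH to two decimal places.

pH = 1.65

Ka1 ≫ Ka2, so treat the first dissociation as the only significant source of H+.
Ka1 = x²/(0.216 − x) = 2.6 × 10^-3
Solving the quadratic: x = (−Ka1 + √(Ka1² + 4·Ka1·C₀))/2 = 2.24 × 10^-2 M
pH = −log(2.24 × 10^-2) = 1.65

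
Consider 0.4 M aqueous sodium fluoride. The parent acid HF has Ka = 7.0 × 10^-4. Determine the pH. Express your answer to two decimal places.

pH = 8.38

F- is the conjugate base of the weak acid HF.
Kb = Kw/Ka = 1.0×10^-14 / 7.0 × 10^-4 = 1.43 × 10^-11
From the ICE table, Kb = x²/(0.4 − x) = 1.43 × 10^-11.
Neglecting x in the denominator: x = √(1.43 × 10^-11 × 0.4) = 2.39 × 10^-6 M
pOH = 5.62, so pH = 14.00 − pOH = 8.38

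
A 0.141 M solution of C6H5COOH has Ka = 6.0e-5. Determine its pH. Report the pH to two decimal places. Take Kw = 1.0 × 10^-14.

pH = 2.54

C6H5COOH ⇌ C6H5COO- + H+
From the ICE table, Ka = x²/(0.141 − x) = 6.0 × 10^-5.
Since Ka ≪ C₀, x ≈ √(Ka·C₀) = 2.91 × 10^-3 M.
pH = −log[H+] = −log(2.91 × 10^-3) = 2.54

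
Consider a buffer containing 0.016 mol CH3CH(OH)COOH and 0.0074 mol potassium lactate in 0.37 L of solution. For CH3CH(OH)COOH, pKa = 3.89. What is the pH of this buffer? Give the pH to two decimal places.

pH = 3.56

Henderson–Hasselbalch: pH = pKa + log([CH3CH(OH)COO-]/[CH3CH(OH)COOH]) = 3.89 + log(0.0074/0.016)
pH = 3.89 + (-0.335) = 3.56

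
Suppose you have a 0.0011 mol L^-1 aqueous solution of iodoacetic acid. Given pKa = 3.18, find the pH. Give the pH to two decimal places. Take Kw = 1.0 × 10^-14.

pH = 3.23

ICH2COOH ⇌ ICH2COO- + H+
Ka = 10^(−3.18) = 6.61 × 10^-4
From the ICE table, Ka = x²/(0.0011 − x) = 6.61 × 10^-4.
The 5% rule fails; solving x² + Ka·x − Ka·C₀ = 0 exactly:
x = (−Ka + √(Ka² + 4·Ka·C₀))/2 = 5.84 × 10^-4 M
pH = −log[H+] = −log(5.84 × 10^-4) = 3.23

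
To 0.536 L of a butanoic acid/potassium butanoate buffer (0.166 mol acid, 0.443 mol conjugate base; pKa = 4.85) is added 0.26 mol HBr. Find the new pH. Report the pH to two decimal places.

Added H+ converts CH3(CH2)2COO- to CH3(CH2)2COOH: CH3(CH2)2COOH → 0.426 mol, CH3(CH2)2COO- → 0.183 mol.
pH = pKa + log(n_CH3(CH2)2COO-/n_CH3(CH2)2COOH) = 4.85 + log(0.183/0.426) = 4.85 + (-0.367)

pH = 4.48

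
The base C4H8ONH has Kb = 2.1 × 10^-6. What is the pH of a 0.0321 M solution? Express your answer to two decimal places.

C4H8ONH + H2O ⇌ C4H8ONH2+ + OH-
From the ICE table, Kb = x²/(0.0321 − x) = 2.1 × 10^-6.
Assume x ≪ 0.0321: x ≈ √(2.1 × 10^-6 × 0.0321) = 2.60 × 10^-4 M
pOH = 3.59, so pH = 14.00 − pOH = 10.41

pH = 10.41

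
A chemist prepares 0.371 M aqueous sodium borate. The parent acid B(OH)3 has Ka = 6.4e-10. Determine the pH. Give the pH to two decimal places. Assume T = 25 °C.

B(OH)4- is the conjugate base of the weak acid B(OH)3.
Kb = Kw/Ka = 1.0×10^-14 / 6.4 × 10^-10 = 1.56 × 10^-5
Kb = [OH-]²/(0.371 − [OH-]) = 1.56 × 10^-5
Neglecting [OH-] in the denominator: [OH-] = √(1.56 × 10^-5 × 0.371) = 2.41 × 10^-3 M
([OH-]/C₀ = 0.65% < 5%, so the approximation holds.)
pOH = −log(2.41 × 10^-3) = 2.62; pH = 14.00 − 2.62 = 11.38

pH = 11.38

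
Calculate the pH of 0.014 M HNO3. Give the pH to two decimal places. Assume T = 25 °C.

HNO3 is a strong acid and dissociates completely, so [H+] = 0.014 M.
pH = -log(0.014) = 1.85

pH = 1.85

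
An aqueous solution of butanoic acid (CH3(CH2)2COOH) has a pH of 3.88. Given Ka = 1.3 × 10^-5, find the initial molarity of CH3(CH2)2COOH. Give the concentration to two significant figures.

[H+] = 10^(-3.88) = 1.32 × 10^-4 M = x
Ka = x²/(C₀ − x) ⇒ C₀ = x + x²/Ka
C₀ = 1.32 × 10^-4 + (1.32 × 10^-4)²/(1.3 × 10^-5) = 1.47 × 10^-3 M

C₀ = 1.5 × 10^-3 M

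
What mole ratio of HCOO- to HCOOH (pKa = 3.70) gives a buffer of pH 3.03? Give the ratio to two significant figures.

ratio = 0.21

pH = pKa + log(r) ⇒ log(r) = 3.03 − 3.70 = -0.67
r = [HCOO-]/[HCOOH] = 10^(-0.67) = 0.214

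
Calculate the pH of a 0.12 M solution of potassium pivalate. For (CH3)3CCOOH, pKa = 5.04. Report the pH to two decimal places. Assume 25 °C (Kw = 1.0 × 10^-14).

pH = 9.06

(CH3)3CCOO- is the conjugate base of the weak acid (CH3)3CCOOH.
Ka = 10^(−5.04) = 9.12 × 10^-6
Kb = Kw/Ka = 1.0×10^-14 / 9.12 × 10^-6 = 1.10 × 10^-9
Let x = [OH-] at equilibrium. Kb = x²/(0.12 − x).
Assume x ≪ 0.12: x ≈ √(1.10 × 10^-9 × 0.12) = 1.15 × 10^-5 M
(x/C₀ = 0.0096% < 5%, so the approximation holds.)
pOH = 4.94, so pH = 14.00 − pOH = 9.06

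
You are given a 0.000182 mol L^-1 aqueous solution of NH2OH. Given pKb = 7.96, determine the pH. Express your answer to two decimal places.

NH2OH + H2O ⇌ NH3OH+ + OH-
Kb = 10^(−7.96) = 1.10 × 10^-8
Kb = x²/(0.000182 − x) = 1.10 × 10^-8
Neglecting x in the denominator: x = √(1.10 × 10^-8 × 0.000182) = 1.41 × 10^-6 M
pOH = −log(1.41 × 10^-6) = 5.85; pH = 14.00 − 5.85 = 8.15

pH = 8.15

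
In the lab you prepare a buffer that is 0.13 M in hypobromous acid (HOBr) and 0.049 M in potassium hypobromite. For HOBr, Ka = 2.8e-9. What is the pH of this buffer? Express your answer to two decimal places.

pKa = −log(2.8 × 10^-9) = 8.553
pH = pKa + log([A⁻]/[HA]) = 8.553 + log(0.049/0.13)
pH = 8.553 + (-0.424) = 8.13

pH = 8.13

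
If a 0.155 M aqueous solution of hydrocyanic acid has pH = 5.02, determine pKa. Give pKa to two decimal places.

pKa = 9.23

[H+] = 10^(-5.02) = 9.55 × 10^-6 M
At equilibrium [HA] = 0.155 − 9.55 × 10^-6 = 1.55 × 10^-1 M
Ka = [H+][A-]/[HA] = (9.55 × 10^-6)² / 1.55 × 10^-1 = 5.88 × 10^-10
pKa = -log(5.88 × 10^-10) = 9.23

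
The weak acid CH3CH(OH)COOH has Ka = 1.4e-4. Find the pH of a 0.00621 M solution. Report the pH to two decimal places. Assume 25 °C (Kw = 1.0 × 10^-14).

pH = 3.06

CH3CH(OH)COOH ⇌ CH3CH(OH)COO- + H+
Ka = [H+]²/(0.00621 − [H+]) = 1.4 × 10^-4
Here C₀/Ka ≈ 44.4, so the small-[H+] approximation fails. Use the quadratic:
[H+] = [−0.00014 + √(0.00014² + 3.48e-06)]/2 = 8.65 × 10^-4 M
pH = −log(8.65 × 10^-4) = 3.06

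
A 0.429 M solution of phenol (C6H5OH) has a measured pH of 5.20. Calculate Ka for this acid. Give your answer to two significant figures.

Ka = 9.3 × 10^-11

[H+] = 10^(-5.20) = 6.31 × 10^-6 M
At equilibrium [HA] = 0.429 − 6.31 × 10^-6 = 4.29 × 10^-1 M
Ka = [H+][A-]/[HA] = (6.31 × 10^-6)² / 4.29 × 10^-1 = 9.3 × 10^-11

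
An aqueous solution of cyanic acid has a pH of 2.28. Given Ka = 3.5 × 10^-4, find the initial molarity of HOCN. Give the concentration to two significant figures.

[H+] = 10^(-2.28) = 5.25 × 10^-3 M = x
Ka = x²/(C₀ − x) ⇒ C₀ = x + x²/Ka
C₀ = 5.25 × 10^-3 + (5.25 × 10^-3)²/(3.5 × 10^-4) = 8.40 × 10^-2 M

C₀ = 8.4 × 10^-2 M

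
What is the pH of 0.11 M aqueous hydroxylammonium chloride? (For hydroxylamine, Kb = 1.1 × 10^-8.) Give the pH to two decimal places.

pH = 3.50

NH3OH+ is the conjugate acid of the weak base NH2OH.
Ka = Kw/Kb = 1.0×10^-14 / 1.1 × 10^-8 = 9.09 × 10^-7
Let x = [H+] at equilibrium. Ka = x²/(0.11 − x).
Since Ka ≪ C₀, x ≈ √(Ka·C₀) = 3.16 × 10^-4 M.
pH = −log(3.16 × 10^-4) = 3.50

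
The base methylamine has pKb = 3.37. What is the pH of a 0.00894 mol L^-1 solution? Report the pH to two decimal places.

pH = 11.24

CH3NH2 + H2O ⇌ CH3NH3+ + OH-
Kb = 10^(−3.37) = 4.27 × 10^-4
Let x = [OH-] at equilibrium. Kb = x²/(0.00894 − x).
The 5% rule fails; solving x² + Kb·x − Kb·C₀ = 0 exactly:
x = [−0.000427 + √(0.000427² + 1.53e-05)]/2 = 1.75 × 10^-3 M
pOH = −log(1.75 × 10^-3) = 2.76; pH = 14.00 − 2.76 = 11.24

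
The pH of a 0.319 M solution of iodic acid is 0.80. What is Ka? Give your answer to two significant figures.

[H+] = 10^(-0.80) = 1.58 × 10^-1 M
At equilibrium [HA] = 0.319 − 1.58 × 10^-1 = 1.61 × 10^-1 M
Ka = [H+][A-]/[HA] = (1.58 × 10^-1)² / 1.61 × 10^-1 = 1.6 × 10^-1

Ka = 1.6 × 10^-1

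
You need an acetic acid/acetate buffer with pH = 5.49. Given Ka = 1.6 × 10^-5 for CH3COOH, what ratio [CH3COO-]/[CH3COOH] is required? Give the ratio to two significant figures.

ratio = 4.9

pKa = -log(1.6 × 10^-5) = 4.796
pH = pKa + log(r) ⇒ log(r) = 5.49 − 4.796 = +0.694
r = [CH3COO-]/[CH3COOH] = 10^(+0.694) = 4.94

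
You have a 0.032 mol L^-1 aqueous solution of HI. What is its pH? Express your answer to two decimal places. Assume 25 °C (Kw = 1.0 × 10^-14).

pH = 1.49

HI is a strong acid and dissociates completely, so [H+] = 0.032 M.
pH = -log(0.032) = 1.49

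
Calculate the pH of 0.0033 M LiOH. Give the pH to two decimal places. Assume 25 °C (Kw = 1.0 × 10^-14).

pH = 11.52

LiOH is a strong base; [OH-] = 0.0033 M.
pOH = -log(0.0033) = 2.48
pH = 14.00 - 2.48 = 11.52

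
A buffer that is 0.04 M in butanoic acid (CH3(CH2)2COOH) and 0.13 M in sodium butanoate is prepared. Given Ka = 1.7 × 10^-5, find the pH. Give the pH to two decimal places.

pH = 5.28

pKa = −log(1.7 × 10^-5) = 4.770
pH = pKa + log([A⁻]/[HA]) = 4.770 + log(0.13/0.04)
pH = 4.770 + (+0.512) = 5.28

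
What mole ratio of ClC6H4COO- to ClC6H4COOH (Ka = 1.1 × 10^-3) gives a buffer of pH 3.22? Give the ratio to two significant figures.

pKa = -log(1.1 × 10^-3) = 2.959
pH = pKa + log(r) ⇒ log(r) = 3.22 − 2.959 = +0.261
r = [ClC6H4COO-]/[ClC6H4COOH] = 10^(+0.261) = 1.82

ratio = 1.8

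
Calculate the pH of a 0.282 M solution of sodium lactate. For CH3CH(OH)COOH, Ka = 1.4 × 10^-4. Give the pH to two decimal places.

CH3CH(OH)COO- is the conjugate base of the weak acid CH3CH(OH)COOH.
Kb = Kw/Ka = 1.0×10^-14 / 1.4 × 10^-4 = 7.14 × 10^-11
From the ICE table, Kb = [OH-]²/(0.282 − [OH-]) = 7.14 × 10^-11.
Assume [OH-] ≪ 0.282: [OH-] ≈ √(7.14 × 10^-11 × 0.282) = 4.49 × 10^-6 M
pOH = −log(4.49 × 10^-6) = 5.35; pH = 14.00 − 5.35 = 8.65

pH = 8.65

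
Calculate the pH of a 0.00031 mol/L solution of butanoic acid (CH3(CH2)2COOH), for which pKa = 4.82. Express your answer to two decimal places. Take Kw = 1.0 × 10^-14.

CH3(CH2)2COOH ⇌ CH3(CH2)2COO- + H+
Ka = 10^(−4.82) = 1.51 × 10^-5
Ka = x²/(0.00031 − x) = 1.51 × 10^-5
The 5% rule fails; solving x² + Ka·x − Ka·C₀ = 0 exactly:
x = (−Ka + √(Ka² + 4·Ka·C₀))/2 = 6.13 × 10^-5 M
pH = −log[H+] = −log(6.13 × 10^-5) = 4.21

pH = 4.21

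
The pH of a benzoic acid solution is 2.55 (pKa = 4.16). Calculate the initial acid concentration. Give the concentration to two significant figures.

C₀ = 1.2 × 10^-1 M

[H+] = 10^(-2.55) = 2.82 × 10^-3 M = x
Ka = 10^(−4.16) = 6.92 × 10^-5
Ka = x²/(C₀ − x) ⇒ C₀ = x + x²/Ka
C₀ = 2.82 × 10^-3 + (2.82 × 10^-3)²/(6.92 × 10^-5) = 1.18 × 10^-1 M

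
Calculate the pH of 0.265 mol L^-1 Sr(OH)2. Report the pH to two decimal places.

pH = 13.72

Sr(OH)2 is a strong base (each formula unit releases 2 OH-); [OH-] = 0.53 M.
pOH = -log(0.53) = 0.28
pH = 14.00 - 0.28 = 13.72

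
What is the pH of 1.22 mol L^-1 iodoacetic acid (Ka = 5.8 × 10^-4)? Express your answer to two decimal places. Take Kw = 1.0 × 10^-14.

pH = 1.58

ICH2COOH ⇌ ICH2COO- + H+
Let x = [H+] at equilibrium. Ka = x²/(1.22 − x).
Neglecting x in the denominator: x = √(5.8 × 10^-4 × 1.22) = 2.66 × 10^-2 M
pH = −log[H+] = −log(2.66 × 10^-2) = 1.58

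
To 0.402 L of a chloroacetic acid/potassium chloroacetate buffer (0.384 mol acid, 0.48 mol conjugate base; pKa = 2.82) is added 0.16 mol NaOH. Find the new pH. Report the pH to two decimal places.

After neutralization: n(ClCH2COOH) = 0.224 mol, n(ClCH2COO-) = 0.64 mol.
pH = pKa + log([A⁻]/[HA]) = 2.82 + log(0.64/0.224) = 2.82 +0.456

pH = 3.28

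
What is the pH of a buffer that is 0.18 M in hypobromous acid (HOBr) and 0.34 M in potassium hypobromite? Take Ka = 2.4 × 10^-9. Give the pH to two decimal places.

pKa = −log(2.4 × 10^-9) = 8.620
pH = pKa + log([A⁻]/[HA]) = 8.620 + log(0.34/0.18)
pH = 8.620 + (+0.276) = 8.90

pH = 8.90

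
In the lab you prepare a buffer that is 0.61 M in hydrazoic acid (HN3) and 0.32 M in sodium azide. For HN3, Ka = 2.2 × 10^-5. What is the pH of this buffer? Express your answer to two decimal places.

pKa = −log(2.2 × 10^-5) = 4.658
Henderson–Hasselbalch: pH = pKa + log([N3-]/[HN3]) = 4.658 + log(0.32/0.61)
pH = 4.658 + (-0.280) = 4.38

pH = 4.38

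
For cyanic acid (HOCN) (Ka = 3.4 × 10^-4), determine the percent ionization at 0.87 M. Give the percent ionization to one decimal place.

2.0%

HOCN ⇌ OCN- + H+; let x = [H+] at equilibrium.
x ≈ √(Ka·C₀) = √(3.4 × 10^-4 × 0.87) = 1.72 × 10^-2 M
Fraction ionized = 1.72 × 10^-2 / 0.87 = 0.0198 → 2.0%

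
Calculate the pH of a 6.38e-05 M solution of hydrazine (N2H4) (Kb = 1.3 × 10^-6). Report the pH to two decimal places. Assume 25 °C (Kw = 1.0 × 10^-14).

N2H4 + H2O ⇌ N2H5+ + OH-
Kb = [OH-]²/(6.38e-05 − [OH-]) = 1.3 × 10^-6
Here C₀/Kb ≈ 49.1, so the small-[OH-] approximation fails. Use the quadratic:
[OH-] = (−Kb + √(Kb² + 4·Kb·C₀))/2 = 8.48 × 10^-6 M
pOH = −log(8.48 × 10^-6) = 5.07; pH = 14.00 − 5.07 = 8.93

pH = 8.93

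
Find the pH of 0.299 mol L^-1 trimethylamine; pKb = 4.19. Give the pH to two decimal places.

(CH3)3N + H2O ⇌ (CH3)3NH+ + OH-
Kb = 10^(−4.19) = 6.46 × 10^-5
Kb = [OH-]²/(0.299 − [OH-]) = 6.46 × 10^-5
Since Kb ≪ C₀, [OH-] ≈ √(Kb·C₀) = 4.39 × 10^-3 M.
Check: 1.5% ionized — well under 5%, approximation valid.
pOH = 2.36, so pH = 14.00 − pOH = 11.64

pH = 11.64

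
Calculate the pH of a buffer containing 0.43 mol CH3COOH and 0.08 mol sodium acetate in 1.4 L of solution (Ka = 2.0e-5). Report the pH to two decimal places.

pKa = −log(2.0 × 10^-5) = 4.699
Henderson–Hasselbalch: pH = pKa + log([CH3COO-]/[CH3COOH]) = 4.699 + log(0.08/0.43)
pH = 4.699 + (-0.730) = 3.97

pH = 3.97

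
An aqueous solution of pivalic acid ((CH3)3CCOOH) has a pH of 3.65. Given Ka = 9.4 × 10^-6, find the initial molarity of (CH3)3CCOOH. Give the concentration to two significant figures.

[H+] = 10^(-3.65) = 2.24 × 10^-4 M = x
Ka = x²/(C₀ − x) ⇒ C₀ = x + x²/Ka
C₀ = 2.24 × 10^-4 + (2.24 × 10^-4)²/(9.4 × 10^-6) = 5.56 × 10^-3 M

C₀ = 5.6 × 10^-3 M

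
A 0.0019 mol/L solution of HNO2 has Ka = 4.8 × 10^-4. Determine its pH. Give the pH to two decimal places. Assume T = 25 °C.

pH = 3.13

HNO2 ⇌ NO2- + H+
Ka = [H+]²/(0.0019 − [H+]) = 4.8 × 10^-4
Here C₀/Ka ≈ 3.96, so the small-[H+] approximation fails. Use the quadratic:
[H+] = [−0.00048 + √(0.00048² + 3.65e-06)]/2 = 7.45 × 10^-4 M
pH = −log(7.45 × 10^-4) = 3.13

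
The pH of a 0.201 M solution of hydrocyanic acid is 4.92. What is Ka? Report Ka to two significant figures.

Ka = 7.2 × 10^-10

[H+] = 10^(-4.92) = 1.20 × 10^-5 M
At equilibrium [HA] = 0.201 − 1.20 × 10^-5 = 2.01 × 10^-1 M
Ka = [H+][A-]/[HA] = (1.20 × 10^-5)² / 2.01 × 10^-1 = 7.2 × 10^-10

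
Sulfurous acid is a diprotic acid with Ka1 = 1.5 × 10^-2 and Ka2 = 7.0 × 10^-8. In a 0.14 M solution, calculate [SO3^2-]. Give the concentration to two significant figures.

7.0 × 10^-8 M

First ionization gives [H+] ≈ [HSO3-] = 3.89 × 10^-2 M.
Second step: Ka2 = [H+][SO3^2-]/[HSO3-] ≈ [SO3^2-] (since [H+] ≈ [HSO3-]).
So [SO3^2-] ≈ Ka2.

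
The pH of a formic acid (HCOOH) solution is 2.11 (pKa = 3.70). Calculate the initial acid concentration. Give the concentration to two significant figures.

C₀ = 3.1 × 10^-1 M

[H+] = 10^(-2.11) = 7.76 × 10^-3 M = x
Ka = 10^(−3.70) = 2.00 × 10^-4
Ka = x²/(C₀ − x) ⇒ C₀ = x + x²/Ka
C₀ = 7.76 × 10^-3 + (7.76 × 10^-3)²/(2.00 × 10^-4) = 3.09 × 10^-1 M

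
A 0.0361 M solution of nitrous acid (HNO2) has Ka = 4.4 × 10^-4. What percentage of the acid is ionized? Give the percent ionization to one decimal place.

10.4%

HNO2 ⇌ NO2- + H+; let x = [H+] at equilibrium.
Solve x² + 0.00044x − 1.59e-05 = 0 → x = 3.77 × 10^-3 M
Fraction ionized = 3.77 × 10^-3 / 0.0361 = 0.1044 → 10.4%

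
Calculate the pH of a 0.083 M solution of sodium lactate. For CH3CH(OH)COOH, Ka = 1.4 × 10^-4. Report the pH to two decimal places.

pH = 8.39

CH3CH(OH)COO- is the conjugate base of the weak acid CH3CH(OH)COOH.
Kb = Kw/Ka = 1.0×10^-14 / 1.4 × 10^-4 = 7.14 × 10^-11
Kb = x²/(0.083 − x) = 7.14 × 10^-11
Neglecting x in the denominator: x = √(7.14 × 10^-11 × 0.083) = 2.43 × 10^-6 M
Check: 0.0029% ionized — well under 5%, approximation valid.
pOH = −log(2.43 × 10^-6) = 5.61; pH = 14.00 − 5.61 = 8.39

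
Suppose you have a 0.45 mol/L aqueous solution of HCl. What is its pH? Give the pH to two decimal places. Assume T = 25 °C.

pH = 0.35

HCl is a strong acid and dissociates completely, so [H+] = 0.45 M.
pH = -log(0.45) = 0.35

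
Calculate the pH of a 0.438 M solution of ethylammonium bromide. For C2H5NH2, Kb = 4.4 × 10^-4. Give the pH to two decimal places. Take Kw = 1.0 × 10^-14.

pH = 5.50

C2H5NH3+ is the conjugate acid of the weak base C2H5NH2.
Ka = Kw/Kb = 1.0×10^-14 / 4.4 × 10^-4 = 2.27 × 10^-11
From the ICE table, Ka = [H+]²/(0.438 − [H+]) = 2.27 × 10^-11.
Neglecting [H+] in the denominator: [H+] = √(2.27 × 10^-11 × 0.438) = 3.15 × 10^-6 M
([H+]/C₀ = 0.00072% < 5%, so the approximation holds.)
pH = −log[H+] = −log(3.15 × 10^-6) = 5.50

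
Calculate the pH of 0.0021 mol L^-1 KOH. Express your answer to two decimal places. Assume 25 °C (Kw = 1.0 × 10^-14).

KOH is a strong base; [OH-] = 0.0021 M.
pOH = -log(0.0021) = 2.68
pH = 14.00 - 2.68 = 11.32

pH = 11.32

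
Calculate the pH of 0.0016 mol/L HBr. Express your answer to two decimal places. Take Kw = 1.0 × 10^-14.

pH = 2.80

HBr is a strong acid and dissociates completely, so [H+] = 0.0016 M.
pH = -log(0.0016) = 2.80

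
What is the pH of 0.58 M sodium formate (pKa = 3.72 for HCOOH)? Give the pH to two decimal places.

HCOO- is the conjugate base of the weak acid HCOOH.
Ka = 10^(−3.72) = 1.91 × 10^-4
Kb = Kw/Ka = 1.0×10^-14 / 1.91 × 10^-4 = 5.24 × 10^-11
Kb = [OH-]²/(0.58 − [OH-]) = 5.24 × 10^-11
Neglecting [OH-] in the denominator: [OH-] = √(5.24 × 10^-11 × 0.58) = 5.51 × 10^-6 M
pOH = 5.26, so pH = 14.00 − pOH = 8.74

pH = 8.74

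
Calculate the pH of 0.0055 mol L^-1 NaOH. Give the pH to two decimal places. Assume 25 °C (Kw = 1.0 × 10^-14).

pH = 11.74

NaOH is a strong base; [OH-] = 0.0055 M.
pOH = -log(0.0055) = 2.26
pH = 14.00 - 2.26 = 11.74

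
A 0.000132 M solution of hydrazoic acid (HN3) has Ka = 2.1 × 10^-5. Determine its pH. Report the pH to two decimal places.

pH = 4.36

HN3 ⇌ N3- + H+
Ka = [H+]²/(0.000132 − [H+]) = 2.1 × 10^-5
The 5% rule fails; solving [H+]² + Ka·[H+] − Ka·C₀ = 0 exactly:
[H+] = (−Ka + √(Ka² + 4·Ka·C₀))/2 = 4.32 × 10^-5 M
pH = −log(4.32 × 10^-5) = 4.36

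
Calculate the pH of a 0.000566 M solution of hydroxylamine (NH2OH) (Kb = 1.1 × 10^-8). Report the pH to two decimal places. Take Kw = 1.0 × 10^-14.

pH = 8.40

NH2OH + H2O ⇌ NH3OH+ + OH-
Let x = [OH-] at equilibrium. Kb = x²/(0.000566 − x).
Assume x ≪ 0.000566: x ≈ √(1.1 × 10^-8 × 0.000566) = 2.50 × 10^-6 M
(x/C₀ = 0.44% < 5%, so the approximation holds.)
pOH = −log(2.50 × 10^-6) = 5.60; pH = 14.00 − 5.60 = 8.40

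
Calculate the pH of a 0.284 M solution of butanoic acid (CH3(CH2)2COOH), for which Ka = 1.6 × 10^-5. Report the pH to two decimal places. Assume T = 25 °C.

CH3(CH2)2COOH ⇌ CH3(CH2)2COO- + H+
Ka = [H+]²/(0.284 − [H+]) = 1.6 × 10^-5
Assume [H+] ≪ 0.284: [H+] ≈ √(1.6 × 10^-5 × 0.284) = 2.13 × 10^-3 M
([H+]/C₀ = 0.75% < 5%, so the approximation holds.)
pH = −log(2.13 × 10^-3) = 2.67

pH = 2.67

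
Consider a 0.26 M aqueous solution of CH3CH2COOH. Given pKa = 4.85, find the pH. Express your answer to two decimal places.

pH = 2.72

CH3CH2COOH ⇌ CH3CH2COO- + H+
Ka = 10^(−4.85) = 1.41 × 10^-5
From the ICE table, Ka = [H+]²/(0.26 − [H+]) = 1.41 × 10^-5.
Assume [H+] ≪ 0.26: [H+] ≈ √(1.41 × 10^-5 × 0.26) = 1.91 × 10^-3 M
pH = −log(1.91 × 10^-3) = 2.72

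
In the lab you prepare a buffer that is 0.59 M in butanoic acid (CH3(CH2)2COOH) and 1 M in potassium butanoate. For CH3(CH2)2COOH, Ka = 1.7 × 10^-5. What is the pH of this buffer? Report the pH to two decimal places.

pH = 5.00

pKa = −log(1.7 × 10^-5) = 4.770
Using pH = pKa + log([base]/[acid]) with [base]/[acid] = 1/0.59:
pH = 4.770 + (+0.229) = 5.00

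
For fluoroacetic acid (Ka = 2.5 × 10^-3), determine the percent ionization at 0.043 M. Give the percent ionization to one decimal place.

FCH2COOH ⇌ FCH2COO- + H+; let x = [H+] at equilibrium.
Solve x² + 0.0025x − 0.000107 = 0 → x = 9.19 × 10^-3 M
% ionization = x/C₀ × 100% = 9.19 × 10^-3/0.043 × 100% = 21.4%

21.4%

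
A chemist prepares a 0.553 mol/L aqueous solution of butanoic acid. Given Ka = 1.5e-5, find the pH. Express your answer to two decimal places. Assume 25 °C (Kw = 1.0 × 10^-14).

CH3(CH2)2COOH ⇌ CH3(CH2)2COO- + H+
Ka = [H+]²/(0.553 − [H+]) = 1.5 × 10^-5
Since Ka ≪ C₀, [H+] ≈ √(Ka·C₀) = 2.88 × 10^-3 M.
([H+]/C₀ = 0.52% < 5%, so the approximation holds.)
pH = −log[H+] = −log(2.88 × 10^-3) = 2.54

pH = 2.54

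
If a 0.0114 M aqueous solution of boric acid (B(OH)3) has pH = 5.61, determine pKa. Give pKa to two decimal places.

[H+] = 10^(-5.61) = 2.45 × 10^-6 M
At equilibrium [HA] = 0.0114 − 2.45 × 10^-6 = 1.14 × 10^-2 M
Ka = [H+][A-]/[HA] = (2.45 × 10^-6)² / 1.14 × 10^-2 = 5.27 × 10^-10
pKa = -log(5.27 × 10^-10) = 9.28

pKa = 9.28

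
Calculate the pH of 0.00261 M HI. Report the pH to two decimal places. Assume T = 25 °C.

pH = 2.58

HI is a strong acid and dissociates completely, so [H+] = 0.00261 M.
pH = -log(0.00261) = 2.58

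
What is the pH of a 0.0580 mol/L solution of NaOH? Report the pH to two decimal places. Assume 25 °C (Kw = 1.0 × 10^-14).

pH = 12.76

NaOH is a strong base; [OH-] = 0.058 M.
pOH = -log(0.058) = 1.24
pH = 14.00 - 1.24 = 12.76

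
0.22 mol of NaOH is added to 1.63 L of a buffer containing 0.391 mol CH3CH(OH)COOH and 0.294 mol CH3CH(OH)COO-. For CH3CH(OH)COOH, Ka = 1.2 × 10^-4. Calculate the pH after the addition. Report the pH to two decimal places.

pH = 4.40

OH- converts CH3CH(OH)COOH to CH3CH(OH)COO-: CH3CH(OH)COOH → 0.171 mol, CH3CH(OH)COO- → 0.514 mol.
pKa = −log(1.2 × 10^-4) = 3.921
pH = pKa + log(n_CH3CH(OH)COO-/n_CH3CH(OH)COOH) = 3.921 + log(0.514/0.171) = 3.921 + (+0.478)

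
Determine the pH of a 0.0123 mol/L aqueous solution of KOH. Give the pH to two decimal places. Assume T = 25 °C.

KOH is a strong base; [OH-] = 0.0123 M.
pOH = -log(0.0123) = 1.91
pH = 14.00 - 1.91 = 12.09

pH = 12.09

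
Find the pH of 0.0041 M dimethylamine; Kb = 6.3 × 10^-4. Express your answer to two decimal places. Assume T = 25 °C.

pH = 11.12

(CH3)2NH + H2O ⇌ (CH3)2NH2+ + OH-
Kb = [OH-]²/(0.0041 − [OH-]) = 6.3 × 10^-4
The 5% rule fails; solving [OH-]² + Kb·[OH-] − Kb·C₀ = 0 exactly:
[OH-] = [−0.00063 + √(0.00063² + 1.03e-05)]/2 = 1.32 × 10^-3 M
pOH = −log(1.32 × 10^-3) = 2.88; pH = 14.00 − 2.88 = 11.12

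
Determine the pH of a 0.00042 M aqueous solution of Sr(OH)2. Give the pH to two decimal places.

pH = 10.92

Sr(OH)2 is a strong base (each formula unit releases 2 OH-); [OH-] = 0.00084 M.
pOH = -log(0.00084) = 3.08
pH = 14.00 - 3.08 = 10.92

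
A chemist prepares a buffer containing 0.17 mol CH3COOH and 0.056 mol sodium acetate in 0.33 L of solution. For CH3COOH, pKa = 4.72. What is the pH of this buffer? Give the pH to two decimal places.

pH = 4.24

Using pH = pKa + log([base]/[acid]) with [base]/[acid] = 0.056/0.17:
pH = 4.72 + (-0.482) = 4.24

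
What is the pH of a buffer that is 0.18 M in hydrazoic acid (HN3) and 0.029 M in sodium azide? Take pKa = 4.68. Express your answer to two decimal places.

pH = 3.89

Using pH = pKa + log([base]/[acid]) with [base]/[acid] = 0.029/0.18:
pH = 4.68 + (-0.793) = 3.89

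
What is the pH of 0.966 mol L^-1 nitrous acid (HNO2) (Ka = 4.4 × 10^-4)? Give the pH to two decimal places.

HNO2 ⇌ NO2- + H+
From the ICE table, Ka = x²/(0.966 − x) = 4.4 × 10^-4.
Since Ka ≪ C₀, x ≈ √(Ka·C₀) = 2.06 × 10^-2 M.
Check: 2.1% ionized — well under 5%, approximation valid.
pH = −log[H+] = −log(2.06 × 10^-2) = 1.69

pH = 1.69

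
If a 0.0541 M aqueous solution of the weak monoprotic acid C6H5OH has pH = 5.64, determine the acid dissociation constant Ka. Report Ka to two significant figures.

Ka = 9.7 × 10^-11

[H+] = 10^(-5.64) = 2.29 × 10^-6 M
At equilibrium [HA] = 0.0541 − 2.29 × 10^-6 = 5.41 × 10^-2 M
Ka = [H+][A-]/[HA] = (2.29 × 10^-6)² / 5.41 × 10^-2 = 9.7 × 10^-11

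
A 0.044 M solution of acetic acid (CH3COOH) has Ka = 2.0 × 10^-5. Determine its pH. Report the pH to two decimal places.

CH3COOH ⇌ CH3COO- + H+
From the ICE table, Ka = [H+]²/(0.044 − [H+]) = 2.0 × 10^-5.
Since Ka ≪ C₀, [H+] ≈ √(Ka·C₀) = 9.38 × 10^-4 M.
pH = −log(9.38 × 10^-4) = 3.03

pH = 3.03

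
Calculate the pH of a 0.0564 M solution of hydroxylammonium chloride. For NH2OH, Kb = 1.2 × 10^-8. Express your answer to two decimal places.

pH = 3.66

NH3OH+ is the conjugate acid of the weak base NH2OH.
Ka = Kw/Kb = 1.0×10^-14 / 1.2 × 10^-8 = 8.33 × 10^-7
Ka = x²/(0.0564 − x) = 8.33 × 10^-7
Since Ka ≪ C₀, x ≈ √(Ka·C₀) = 2.17 × 10^-4 M.
pH = −log(2.17 × 10^-4) = 3.66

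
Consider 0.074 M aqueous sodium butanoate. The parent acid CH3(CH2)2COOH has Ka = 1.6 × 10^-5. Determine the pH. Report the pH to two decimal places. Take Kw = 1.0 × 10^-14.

CH3(CH2)2COO- is the conjugate base of the weak acid CH3(CH2)2COOH.
Kb = Kw/Ka = 1.0×10^-14 / 1.6 × 10^-5 = 6.25 × 10^-10
Let x = [OH-] at equilibrium. Kb = x²/(0.074 − x).
Neglecting x in the denominator: x = √(6.25 × 10^-10 × 0.074) = 6.80 × 10^-6 M
(x/C₀ = 0.0092% < 5%, so the approximation holds.)
pOH = 5.17, so pH = 14.00 − pOH = 8.83

pH = 8.83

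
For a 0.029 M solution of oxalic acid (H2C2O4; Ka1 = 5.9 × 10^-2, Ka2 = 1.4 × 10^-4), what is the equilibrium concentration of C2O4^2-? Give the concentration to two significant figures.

1.4 × 10^-4 M

First ionization gives [H+] ≈ [HC2O4-] = 2.13 × 10^-2 M.
Second step: Ka2 = [H+][C2O4^2-]/[HC2O4-] ≈ [C2O4^2-] (since [H+] ≈ [HC2O4-]).
So [C2O4^2-] ≈ Ka2.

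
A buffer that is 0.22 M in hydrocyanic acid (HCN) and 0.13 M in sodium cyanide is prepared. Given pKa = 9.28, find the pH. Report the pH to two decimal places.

Using pH = pKa + log([base]/[acid]) with [base]/[acid] = 0.13/0.22:
pH = 9.28 + (-0.228) = 9.05

pH = 9.05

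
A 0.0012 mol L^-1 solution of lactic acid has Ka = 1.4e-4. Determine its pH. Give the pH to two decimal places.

CH3CH(OH)COOH ⇌ CH3CH(OH)COO- + H+
From the ICE table, Ka = [H+]²/(0.0012 − [H+]) = 1.4 × 10^-4.
[H+] is not negligible relative to C₀; solve [H+]² + 0.00014·[H+] − 1.68e-07 = 0.
[H+] = (−Ka + √(Ka² + 4·Ka·C₀))/2 = 3.46 × 10^-4 M
pH = −log[H+] = −log(3.46 × 10^-4) = 3.46

pH = 3.46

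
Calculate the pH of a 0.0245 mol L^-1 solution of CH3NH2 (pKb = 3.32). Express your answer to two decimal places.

pH = 11.50

CH3NH2 + H2O ⇌ CH3NH3+ + OH-
Kb = 10^(−3.32) = 4.79 × 10^-4
Kb = [OH-]²/(0.0245 − [OH-]) = 4.79 × 10^-4
Here C₀/Kb ≈ 51.1, so the small-[OH-] approximation fails. Use the quadratic:
[OH-] = (−Kb + √(Kb² + 4·Kb·C₀))/2 = 3.19 × 10^-3 M
pOH = −log(3.19 × 10^-3) = 2.50; pH = 14.00 − 2.50 = 11.50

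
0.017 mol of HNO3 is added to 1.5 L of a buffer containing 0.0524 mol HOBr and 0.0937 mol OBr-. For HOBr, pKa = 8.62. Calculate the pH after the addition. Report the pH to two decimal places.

pH = 8.66

After neutralization: n(HOBr) = 0.0694 mol, n(OBr-) = 0.0767 mol.
pH = pKa + log([A⁻]/[HA]) = 8.62 + log(0.0767/0.0694) = 8.62 +0.043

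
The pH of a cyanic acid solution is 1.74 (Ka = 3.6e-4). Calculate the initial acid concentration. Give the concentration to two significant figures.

C₀ = 9.4 × 10^-1 M

[H+] = 10^(-1.74) = 1.82 × 10^-2 M = x
Ka = x²/(C₀ − x) ⇒ C₀ = x + x²/Ka
C₀ = 1.82 × 10^-2 + (1.82 × 10^-2)²/(3.6 × 10^-4) = 9.38 × 10^-1 M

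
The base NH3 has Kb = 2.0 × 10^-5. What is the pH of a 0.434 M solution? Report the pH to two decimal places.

pH = 11.47

NH3 + H2O ⇌ NH4+ + OH-
From the ICE table, Kb = x²/(0.434 − x) = 2.0 × 10^-5.
Since Kb ≪ C₀, x ≈ √(Kb·C₀) = 2.95 × 10^-3 M.
Check: 0.68% ionized — well under 5%, approximation valid.
pOH = 2.53, so pH = 14.00 − pOH = 11.47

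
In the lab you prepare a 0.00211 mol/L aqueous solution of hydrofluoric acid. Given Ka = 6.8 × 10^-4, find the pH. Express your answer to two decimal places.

HF ⇌ F- + H+
Ka = x²/(0.00211 − x) = 6.8 × 10^-4
x is not negligible relative to C₀; solve x² + 0.00068·x − 1.43e-06 = 0.
x = [−0.00068 + √(0.00068² + 5.74e-06)]/2 = 9.05 × 10^-4 M
pH = −log(9.05 × 10^-4) = 3.04

pH = 3.04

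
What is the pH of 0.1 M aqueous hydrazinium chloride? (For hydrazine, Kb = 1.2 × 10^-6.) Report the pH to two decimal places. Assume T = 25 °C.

pH = 4.54

N2H5+ is the conjugate acid of the weak base N2H4.
Ka = Kw/Kb = 1.0×10^-14 / 1.2 × 10^-6 = 8.33 × 10^-9
From the ICE table, Ka = [H+]²/(0.1 − [H+]) = 8.33 × 10^-9.
Neglecting [H+] in the denominator: [H+] = √(8.33 × 10^-9 × 0.1) = 2.89 × 10^-5 M
pH = −log(2.89 × 10^-5) = 4.54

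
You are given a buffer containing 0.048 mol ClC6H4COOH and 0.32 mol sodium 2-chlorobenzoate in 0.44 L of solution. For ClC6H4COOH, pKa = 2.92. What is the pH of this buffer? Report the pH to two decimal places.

pH = 3.74

Using pH = pKa + log([base]/[acid]) with [base]/[acid] = 0.32/0.048:
pH = 2.92 + (+0.824) = 3.74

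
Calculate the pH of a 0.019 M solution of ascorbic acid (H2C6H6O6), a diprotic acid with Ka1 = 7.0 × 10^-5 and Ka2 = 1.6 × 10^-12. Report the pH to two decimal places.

Ka1 ≫ Ka2, so treat the first dissociation as the only significant source of H+.
Ka1 = x²/(0.019 − x) = 7.0 × 10^-5
Solving the quadratic: x = (−Ka1 + √(Ka1² + 4·Ka1·C₀))/2 = 1.12 × 10^-3 M
pH = −log(1.12 × 10^-3) = 2.95

pH = 2.95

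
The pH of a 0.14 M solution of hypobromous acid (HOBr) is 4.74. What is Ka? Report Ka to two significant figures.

Ka = 2.4 × 10^-9

[H+] = 10^(-4.74) = 1.82 × 10^-5 M
At equilibrium [HA] = 0.14 − 1.82 × 10^-5 = 1.40 × 10^-1 M
Ka = [H+][A-]/[HA] = (1.82 × 10^-5)² / 1.40 × 10^-1 = 2.4 × 10^-9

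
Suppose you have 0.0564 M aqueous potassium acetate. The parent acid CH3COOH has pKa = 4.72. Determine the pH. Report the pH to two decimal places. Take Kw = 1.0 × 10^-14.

CH3COO- is the conjugate base of the weak acid CH3COOH.
Ka = 10^(−4.72) = 1.91 × 10^-5
Kb = Kw/Ka = 1.0×10^-14 / 1.91 × 10^-5 = 5.24 × 10^-10
From the ICE table, Kb = x²/(0.0564 − x) = 5.24 × 10^-10.
Neglecting x in the denominator: x = √(5.24 × 10^-10 × 0.0564) = 5.44 × 10^-6 M
pOH = −log(5.44 × 10^-6) = 5.26; pH = 14.00 − 5.26 = 8.74

pH = 8.74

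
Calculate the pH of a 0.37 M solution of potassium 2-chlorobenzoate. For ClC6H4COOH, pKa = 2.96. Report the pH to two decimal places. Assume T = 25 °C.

pH = 8.26

ClC6H4COO- is the conjugate base of the weak acid ClC6H4COOH.
Ka = 10^(−2.96) = 1.10 × 10^-3
Kb = Kw/Ka = 1.0×10^-14 / 1.10 × 10^-3 = 9.09 × 10^-12
Kb = [OH-]²/(0.37 − [OH-]) = 9.09 × 10^-12
Assume [OH-] ≪ 0.37: [OH-] ≈ √(9.09 × 10^-12 × 0.37) = 1.83 × 10^-6 M
pOH = −log(1.83 × 10^-6) = 5.74; pH = 14.00 − 5.74 = 8.26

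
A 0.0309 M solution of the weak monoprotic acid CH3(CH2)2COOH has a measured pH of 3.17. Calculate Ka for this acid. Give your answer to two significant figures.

Ka = 1.5 × 10^-5

[H+] = 10^(-3.17) = 6.76 × 10^-4 M
At equilibrium [HA] = 0.0309 − 6.76 × 10^-4 = 3.02 × 10^-2 M
Ka = [H+][A-]/[HA] = (6.76 × 10^-4)² / 3.02 × 10^-2 = 1.5 × 10^-5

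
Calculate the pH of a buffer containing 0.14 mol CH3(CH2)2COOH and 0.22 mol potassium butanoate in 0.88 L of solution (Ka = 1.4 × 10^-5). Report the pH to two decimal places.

pH = 5.05

pKa = −log(1.4 × 10^-5) = 4.854
Henderson–Hasselbalch: pH = pKa + log([CH3(CH2)2COO-]/[CH3(CH2)2COOH]) = 4.854 + log(0.22/0.14)
pH = 4.854 + (+0.196) = 5.05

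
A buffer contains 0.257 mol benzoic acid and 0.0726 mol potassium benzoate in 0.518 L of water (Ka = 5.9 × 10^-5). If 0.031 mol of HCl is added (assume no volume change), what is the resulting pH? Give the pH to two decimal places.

pH = 3.39

Added H+ converts C6H5COO- to C6H5COOH: C6H5COOH → 0.288 mol, C6H5COO- → 0.0416 mol.
pKa = −log(5.9 × 10^-5) = 4.229
Henderson–Hasselbalch with mole ratio 0.0416/0.288: pH = 4.229 + (-0.840)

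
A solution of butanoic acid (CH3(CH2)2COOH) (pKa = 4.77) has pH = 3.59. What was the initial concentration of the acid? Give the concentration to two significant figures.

[H+] = 10^(-3.59) = 2.57 × 10^-4 M = x
Ka = 10^(−4.77) = 1.70 × 10^-5
Ka = x²/(C₀ − x) ⇒ C₀ = x + x²/Ka
C₀ = 2.57 × 10^-4 + (2.57 × 10^-4)²/(1.70 × 10^-5) = 4.14 × 10^-3 M

C₀ = 4.1 × 10^-3 M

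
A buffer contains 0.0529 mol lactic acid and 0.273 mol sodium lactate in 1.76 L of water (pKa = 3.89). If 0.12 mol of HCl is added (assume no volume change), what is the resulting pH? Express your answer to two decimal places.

After neutralization: n(CH3CH(OH)COOH) = 0.173 mol, n(CH3CH(OH)COO-) = 0.153 mol.
Henderson–Hasselbalch with mole ratio 0.153/0.173: pH = 3.89 + (-0.053)

pH = 3.84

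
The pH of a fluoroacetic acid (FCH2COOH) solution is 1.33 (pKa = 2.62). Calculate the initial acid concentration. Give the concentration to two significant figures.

[H+] = 10^(-1.33) = 4.68 × 10^-2 M = x
Ka = 10^(−2.62) = 2.40 × 10^-3
Ka = x²/(C₀ − x) ⇒ C₀ = x + x²/Ka
C₀ = 4.68 × 10^-2 + (4.68 × 10^-2)²/(2.40 × 10^-3) = 9.59 × 10^-1 M

C₀ = 9.6 × 10^-1 M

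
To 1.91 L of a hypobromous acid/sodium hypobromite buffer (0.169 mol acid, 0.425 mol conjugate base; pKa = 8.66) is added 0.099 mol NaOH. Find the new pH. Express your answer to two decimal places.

After neutralization: n(HOBr) = 0.07 mol, n(OBr-) = 0.524 mol.
pH = pKa + log(n_OBr-/n_HOBr) = 8.66 + log(0.524/0.07) = 8.66 + (+0.874)

pH = 9.53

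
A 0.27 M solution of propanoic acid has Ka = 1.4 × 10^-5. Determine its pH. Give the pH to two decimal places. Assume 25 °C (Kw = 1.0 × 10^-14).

pH = 2.71

CH3CH2COOH ⇌ CH3CH2COO- + H+
Ka = x²/(0.27 − x) = 1.4 × 10^-5
Neglecting x in the denominator: x = √(1.4 × 10^-5 × 0.27) = 1.94 × 10^-3 M
(x/C₀ = 0.72% < 5%, so the approximation holds.)
pH = −log[H+] = −log(1.94 × 10^-3) = 2.71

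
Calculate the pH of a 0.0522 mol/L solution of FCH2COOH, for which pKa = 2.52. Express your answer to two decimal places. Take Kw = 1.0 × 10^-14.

pH = 1.95

FCH2COOH ⇌ FCH2COO- + H+
Ka = 10^(−2.52) = 3.02 × 10^-3
Ka = x²/(0.0522 − x) = 3.02 × 10^-3
x is not negligible relative to C₀; solve x² + 0.00302·x − 0.000158 = 0.
x = (−Ka + √(Ka² + 4·Ka·C₀))/2 = 1.11 × 10^-2 M
pH = −log(1.11 × 10^-2) = 1.95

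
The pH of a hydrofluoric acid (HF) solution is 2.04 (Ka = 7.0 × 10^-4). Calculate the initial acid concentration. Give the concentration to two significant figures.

[H+] = 10^(-2.04) = 9.12 × 10^-3 M = x
Ka = x²/(C₀ − x) ⇒ C₀ = x + x²/Ka
C₀ = 9.12 × 10^-3 + (9.12 × 10^-3)²/(7.0 × 10^-4) = 1.28 × 10^-1 M

C₀ = 1.3 × 10^-1 M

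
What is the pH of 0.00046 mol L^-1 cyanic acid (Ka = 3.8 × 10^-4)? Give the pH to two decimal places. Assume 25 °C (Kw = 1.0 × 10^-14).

pH = 3.57

HOCN ⇌ OCN- + H+
Ka = [H+]²/(0.00046 − [H+]) = 3.8 × 10^-4
[H+] is not negligible relative to C₀; solve [H+]² + 0.00038·[H+] − 1.75e-07 = 0.
[H+] = [−0.00038 + √(0.00038² + 6.99e-07)]/2 = 2.69 × 10^-4 M
pH = −log(2.69 × 10^-4) = 3.57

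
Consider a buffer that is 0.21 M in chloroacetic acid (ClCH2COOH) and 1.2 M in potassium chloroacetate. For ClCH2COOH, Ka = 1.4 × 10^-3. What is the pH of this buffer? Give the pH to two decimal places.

pH = 3.61

pKa = −log(1.4 × 10^-3) = 2.854
Using pH = pKa + log([base]/[acid]) with [base]/[acid] = 1.2/0.21:
pH = 2.854 + (+0.757) = 3.61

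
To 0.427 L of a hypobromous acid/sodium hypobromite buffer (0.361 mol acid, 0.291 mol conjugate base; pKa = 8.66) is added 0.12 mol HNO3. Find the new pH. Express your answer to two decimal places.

Added H+ converts OBr- to HOBr: HOBr → 0.481 mol, OBr- → 0.171 mol.
pH = pKa + log([A⁻]/[HA]) = 8.66 + log(0.171/0.481) = 8.66 -0.449

pH = 8.21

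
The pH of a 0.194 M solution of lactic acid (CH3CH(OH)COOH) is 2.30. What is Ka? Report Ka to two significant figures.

Ka = 1.3 × 10^-4

[H+] = 10^(-2.30) = 5.01 × 10^-3 M
At equilibrium [HA] = 0.194 − 5.01 × 10^-3 = 1.89 × 10^-1 M
Ka = [H+][A-]/[HA] = (5.01 × 10^-3)² / 1.89 × 10^-1 = 1.3 × 10^-4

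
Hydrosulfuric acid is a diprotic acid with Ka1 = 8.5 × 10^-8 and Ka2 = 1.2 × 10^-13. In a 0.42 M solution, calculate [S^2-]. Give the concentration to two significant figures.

1.2 × 10^-13 M

First ionization gives [H+] ≈ [HS-] = 1.89 × 10^-4 M.
Second step: Ka2 = [H+][S^2-]/[HS-] ≈ [S^2-] (since [H+] ≈ [HS-]).
So [S^2-] ≈ Ka2.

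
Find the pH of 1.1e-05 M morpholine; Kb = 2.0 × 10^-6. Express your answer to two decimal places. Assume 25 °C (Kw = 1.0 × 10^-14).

pH = 8.58

C4H8ONH + H2O ⇌ C4H8ONH2+ + OH-
Kb = [OH-]²/(1.1e-05 − [OH-]) = 2.0 × 10^-6
[OH-] is not negligible relative to C₀; solve [OH-]² + 2e-06·[OH-] − 2.2e-11 = 0.
[OH-] = [−2e-06 + √(2e-06² + 8.8e-11)]/2 = 3.80 × 10^-6 M
pOH = 5.42, so pH = 14.00 − pOH = 8.58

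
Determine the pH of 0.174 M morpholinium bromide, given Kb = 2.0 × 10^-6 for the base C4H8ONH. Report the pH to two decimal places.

pH = 4.53

C4H8ONH2+ is the conjugate acid of the weak base C4H8ONH.
Ka = Kw/Kb = 1.0×10^-14 / 2.0 × 10^-6 = 5.00 × 10^-9
Ka = [H+]²/(0.174 − [H+]) = 5.00 × 10^-9
Since Ka ≪ C₀, [H+] ≈ √(Ka·C₀) = 2.95 × 10^-5 M.
([H+]/C₀ = 0.017% < 5%, so the approximation holds.)
pH = −log(2.95 × 10^-5) = 4.53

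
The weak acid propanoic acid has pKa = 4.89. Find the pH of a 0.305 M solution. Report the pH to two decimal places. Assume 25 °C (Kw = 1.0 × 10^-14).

pH = 2.70

CH3CH2COOH ⇌ CH3CH2COO- + H+
Ka = 10^(−4.89) = 1.29 × 10^-5
Ka = [H+]²/(0.305 − [H+]) = 1.29 × 10^-5
Neglecting [H+] in the denominator: [H+] = √(1.29 × 10^-5 × 0.305) = 1.98 × 10^-3 M
pH = −log[H+] = −log(1.98 × 10^-3) = 2.70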